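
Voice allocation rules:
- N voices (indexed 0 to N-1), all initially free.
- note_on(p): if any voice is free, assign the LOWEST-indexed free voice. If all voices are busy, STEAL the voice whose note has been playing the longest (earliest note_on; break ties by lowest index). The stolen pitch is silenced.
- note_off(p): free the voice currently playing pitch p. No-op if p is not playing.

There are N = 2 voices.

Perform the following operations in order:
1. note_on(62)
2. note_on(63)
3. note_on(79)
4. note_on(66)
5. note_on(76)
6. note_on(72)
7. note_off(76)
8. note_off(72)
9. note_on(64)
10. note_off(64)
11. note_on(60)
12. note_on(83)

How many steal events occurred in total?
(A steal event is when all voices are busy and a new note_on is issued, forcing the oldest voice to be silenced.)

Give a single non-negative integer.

Answer: 4

Derivation:
Op 1: note_on(62): voice 0 is free -> assigned | voices=[62 -]
Op 2: note_on(63): voice 1 is free -> assigned | voices=[62 63]
Op 3: note_on(79): all voices busy, STEAL voice 0 (pitch 62, oldest) -> assign | voices=[79 63]
Op 4: note_on(66): all voices busy, STEAL voice 1 (pitch 63, oldest) -> assign | voices=[79 66]
Op 5: note_on(76): all voices busy, STEAL voice 0 (pitch 79, oldest) -> assign | voices=[76 66]
Op 6: note_on(72): all voices busy, STEAL voice 1 (pitch 66, oldest) -> assign | voices=[76 72]
Op 7: note_off(76): free voice 0 | voices=[- 72]
Op 8: note_off(72): free voice 1 | voices=[- -]
Op 9: note_on(64): voice 0 is free -> assigned | voices=[64 -]
Op 10: note_off(64): free voice 0 | voices=[- -]
Op 11: note_on(60): voice 0 is free -> assigned | voices=[60 -]
Op 12: note_on(83): voice 1 is free -> assigned | voices=[60 83]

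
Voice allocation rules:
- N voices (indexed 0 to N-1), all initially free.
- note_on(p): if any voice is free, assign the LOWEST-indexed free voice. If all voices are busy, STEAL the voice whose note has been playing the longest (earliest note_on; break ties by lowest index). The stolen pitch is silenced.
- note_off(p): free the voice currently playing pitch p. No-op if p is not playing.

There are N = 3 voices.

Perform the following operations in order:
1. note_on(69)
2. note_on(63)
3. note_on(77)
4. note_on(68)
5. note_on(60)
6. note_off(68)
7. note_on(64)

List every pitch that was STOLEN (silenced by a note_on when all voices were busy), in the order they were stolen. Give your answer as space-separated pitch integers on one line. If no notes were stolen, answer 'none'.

Op 1: note_on(69): voice 0 is free -> assigned | voices=[69 - -]
Op 2: note_on(63): voice 1 is free -> assigned | voices=[69 63 -]
Op 3: note_on(77): voice 2 is free -> assigned | voices=[69 63 77]
Op 4: note_on(68): all voices busy, STEAL voice 0 (pitch 69, oldest) -> assign | voices=[68 63 77]
Op 5: note_on(60): all voices busy, STEAL voice 1 (pitch 63, oldest) -> assign | voices=[68 60 77]
Op 6: note_off(68): free voice 0 | voices=[- 60 77]
Op 7: note_on(64): voice 0 is free -> assigned | voices=[64 60 77]

Answer: 69 63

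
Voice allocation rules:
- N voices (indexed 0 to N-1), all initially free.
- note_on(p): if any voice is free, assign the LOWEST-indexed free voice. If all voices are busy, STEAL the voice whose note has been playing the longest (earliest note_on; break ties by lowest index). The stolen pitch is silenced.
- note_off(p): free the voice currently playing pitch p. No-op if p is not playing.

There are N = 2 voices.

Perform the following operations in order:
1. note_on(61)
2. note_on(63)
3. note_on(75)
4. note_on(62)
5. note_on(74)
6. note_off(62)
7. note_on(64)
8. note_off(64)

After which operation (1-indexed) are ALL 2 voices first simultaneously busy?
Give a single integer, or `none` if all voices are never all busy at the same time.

Op 1: note_on(61): voice 0 is free -> assigned | voices=[61 -]
Op 2: note_on(63): voice 1 is free -> assigned | voices=[61 63]
Op 3: note_on(75): all voices busy, STEAL voice 0 (pitch 61, oldest) -> assign | voices=[75 63]
Op 4: note_on(62): all voices busy, STEAL voice 1 (pitch 63, oldest) -> assign | voices=[75 62]
Op 5: note_on(74): all voices busy, STEAL voice 0 (pitch 75, oldest) -> assign | voices=[74 62]
Op 6: note_off(62): free voice 1 | voices=[74 -]
Op 7: note_on(64): voice 1 is free -> assigned | voices=[74 64]
Op 8: note_off(64): free voice 1 | voices=[74 -]

Answer: 2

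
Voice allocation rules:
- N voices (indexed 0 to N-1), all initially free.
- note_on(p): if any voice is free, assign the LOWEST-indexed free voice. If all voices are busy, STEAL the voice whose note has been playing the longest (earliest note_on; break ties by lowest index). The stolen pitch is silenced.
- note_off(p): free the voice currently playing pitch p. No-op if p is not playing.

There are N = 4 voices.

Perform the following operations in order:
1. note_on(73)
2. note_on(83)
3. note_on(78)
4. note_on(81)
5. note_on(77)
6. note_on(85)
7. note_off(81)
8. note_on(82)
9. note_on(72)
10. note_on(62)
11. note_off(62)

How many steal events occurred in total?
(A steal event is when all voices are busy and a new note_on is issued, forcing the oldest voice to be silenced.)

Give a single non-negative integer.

Answer: 4

Derivation:
Op 1: note_on(73): voice 0 is free -> assigned | voices=[73 - - -]
Op 2: note_on(83): voice 1 is free -> assigned | voices=[73 83 - -]
Op 3: note_on(78): voice 2 is free -> assigned | voices=[73 83 78 -]
Op 4: note_on(81): voice 3 is free -> assigned | voices=[73 83 78 81]
Op 5: note_on(77): all voices busy, STEAL voice 0 (pitch 73, oldest) -> assign | voices=[77 83 78 81]
Op 6: note_on(85): all voices busy, STEAL voice 1 (pitch 83, oldest) -> assign | voices=[77 85 78 81]
Op 7: note_off(81): free voice 3 | voices=[77 85 78 -]
Op 8: note_on(82): voice 3 is free -> assigned | voices=[77 85 78 82]
Op 9: note_on(72): all voices busy, STEAL voice 2 (pitch 78, oldest) -> assign | voices=[77 85 72 82]
Op 10: note_on(62): all voices busy, STEAL voice 0 (pitch 77, oldest) -> assign | voices=[62 85 72 82]
Op 11: note_off(62): free voice 0 | voices=[- 85 72 82]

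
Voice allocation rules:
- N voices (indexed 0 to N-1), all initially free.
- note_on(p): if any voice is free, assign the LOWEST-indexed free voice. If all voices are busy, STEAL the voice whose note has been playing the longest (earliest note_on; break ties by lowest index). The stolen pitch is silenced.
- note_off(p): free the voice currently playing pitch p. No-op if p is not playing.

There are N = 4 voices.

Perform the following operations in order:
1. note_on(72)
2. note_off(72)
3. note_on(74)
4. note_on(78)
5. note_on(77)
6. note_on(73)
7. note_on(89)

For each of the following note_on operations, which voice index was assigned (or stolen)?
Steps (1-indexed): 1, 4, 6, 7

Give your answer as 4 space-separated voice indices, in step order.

Op 1: note_on(72): voice 0 is free -> assigned | voices=[72 - - -]
Op 2: note_off(72): free voice 0 | voices=[- - - -]
Op 3: note_on(74): voice 0 is free -> assigned | voices=[74 - - -]
Op 4: note_on(78): voice 1 is free -> assigned | voices=[74 78 - -]
Op 5: note_on(77): voice 2 is free -> assigned | voices=[74 78 77 -]
Op 6: note_on(73): voice 3 is free -> assigned | voices=[74 78 77 73]
Op 7: note_on(89): all voices busy, STEAL voice 0 (pitch 74, oldest) -> assign | voices=[89 78 77 73]

Answer: 0 1 3 0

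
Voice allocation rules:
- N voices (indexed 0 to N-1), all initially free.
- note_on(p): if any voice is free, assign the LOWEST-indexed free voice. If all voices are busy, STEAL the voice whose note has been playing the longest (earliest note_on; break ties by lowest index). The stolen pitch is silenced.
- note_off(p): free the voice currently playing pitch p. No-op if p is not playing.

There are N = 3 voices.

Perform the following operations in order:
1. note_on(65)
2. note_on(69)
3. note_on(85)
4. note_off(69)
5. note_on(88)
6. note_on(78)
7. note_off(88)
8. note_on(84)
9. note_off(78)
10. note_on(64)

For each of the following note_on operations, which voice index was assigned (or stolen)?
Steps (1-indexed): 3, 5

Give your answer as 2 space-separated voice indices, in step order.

Answer: 2 1

Derivation:
Op 1: note_on(65): voice 0 is free -> assigned | voices=[65 - -]
Op 2: note_on(69): voice 1 is free -> assigned | voices=[65 69 -]
Op 3: note_on(85): voice 2 is free -> assigned | voices=[65 69 85]
Op 4: note_off(69): free voice 1 | voices=[65 - 85]
Op 5: note_on(88): voice 1 is free -> assigned | voices=[65 88 85]
Op 6: note_on(78): all voices busy, STEAL voice 0 (pitch 65, oldest) -> assign | voices=[78 88 85]
Op 7: note_off(88): free voice 1 | voices=[78 - 85]
Op 8: note_on(84): voice 1 is free -> assigned | voices=[78 84 85]
Op 9: note_off(78): free voice 0 | voices=[- 84 85]
Op 10: note_on(64): voice 0 is free -> assigned | voices=[64 84 85]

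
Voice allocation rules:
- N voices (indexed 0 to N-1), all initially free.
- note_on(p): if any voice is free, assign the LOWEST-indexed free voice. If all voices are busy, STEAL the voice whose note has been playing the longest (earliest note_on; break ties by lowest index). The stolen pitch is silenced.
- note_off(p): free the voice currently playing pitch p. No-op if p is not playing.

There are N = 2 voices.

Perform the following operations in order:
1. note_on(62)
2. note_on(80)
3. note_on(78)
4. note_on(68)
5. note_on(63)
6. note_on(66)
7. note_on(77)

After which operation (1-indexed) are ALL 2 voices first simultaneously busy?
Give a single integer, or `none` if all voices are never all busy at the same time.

Answer: 2

Derivation:
Op 1: note_on(62): voice 0 is free -> assigned | voices=[62 -]
Op 2: note_on(80): voice 1 is free -> assigned | voices=[62 80]
Op 3: note_on(78): all voices busy, STEAL voice 0 (pitch 62, oldest) -> assign | voices=[78 80]
Op 4: note_on(68): all voices busy, STEAL voice 1 (pitch 80, oldest) -> assign | voices=[78 68]
Op 5: note_on(63): all voices busy, STEAL voice 0 (pitch 78, oldest) -> assign | voices=[63 68]
Op 6: note_on(66): all voices busy, STEAL voice 1 (pitch 68, oldest) -> assign | voices=[63 66]
Op 7: note_on(77): all voices busy, STEAL voice 0 (pitch 63, oldest) -> assign | voices=[77 66]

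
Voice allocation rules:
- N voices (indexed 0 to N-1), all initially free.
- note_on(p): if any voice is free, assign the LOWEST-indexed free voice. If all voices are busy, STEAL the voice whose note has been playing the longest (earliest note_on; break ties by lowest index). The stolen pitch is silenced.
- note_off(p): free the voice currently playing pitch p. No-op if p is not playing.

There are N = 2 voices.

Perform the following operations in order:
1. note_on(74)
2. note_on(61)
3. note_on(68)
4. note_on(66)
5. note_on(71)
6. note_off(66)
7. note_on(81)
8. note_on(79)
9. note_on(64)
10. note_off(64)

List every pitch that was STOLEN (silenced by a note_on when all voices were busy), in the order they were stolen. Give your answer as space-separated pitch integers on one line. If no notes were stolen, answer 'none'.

Op 1: note_on(74): voice 0 is free -> assigned | voices=[74 -]
Op 2: note_on(61): voice 1 is free -> assigned | voices=[74 61]
Op 3: note_on(68): all voices busy, STEAL voice 0 (pitch 74, oldest) -> assign | voices=[68 61]
Op 4: note_on(66): all voices busy, STEAL voice 1 (pitch 61, oldest) -> assign | voices=[68 66]
Op 5: note_on(71): all voices busy, STEAL voice 0 (pitch 68, oldest) -> assign | voices=[71 66]
Op 6: note_off(66): free voice 1 | voices=[71 -]
Op 7: note_on(81): voice 1 is free -> assigned | voices=[71 81]
Op 8: note_on(79): all voices busy, STEAL voice 0 (pitch 71, oldest) -> assign | voices=[79 81]
Op 9: note_on(64): all voices busy, STEAL voice 1 (pitch 81, oldest) -> assign | voices=[79 64]
Op 10: note_off(64): free voice 1 | voices=[79 -]

Answer: 74 61 68 71 81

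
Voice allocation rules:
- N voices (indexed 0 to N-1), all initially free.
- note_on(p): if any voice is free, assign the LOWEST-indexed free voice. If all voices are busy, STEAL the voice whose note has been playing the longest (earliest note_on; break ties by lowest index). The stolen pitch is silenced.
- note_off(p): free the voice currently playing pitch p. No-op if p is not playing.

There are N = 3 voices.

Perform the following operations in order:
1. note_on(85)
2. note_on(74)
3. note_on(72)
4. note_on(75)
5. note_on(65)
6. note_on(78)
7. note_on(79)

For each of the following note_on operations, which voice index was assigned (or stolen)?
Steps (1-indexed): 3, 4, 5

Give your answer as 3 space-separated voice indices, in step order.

Op 1: note_on(85): voice 0 is free -> assigned | voices=[85 - -]
Op 2: note_on(74): voice 1 is free -> assigned | voices=[85 74 -]
Op 3: note_on(72): voice 2 is free -> assigned | voices=[85 74 72]
Op 4: note_on(75): all voices busy, STEAL voice 0 (pitch 85, oldest) -> assign | voices=[75 74 72]
Op 5: note_on(65): all voices busy, STEAL voice 1 (pitch 74, oldest) -> assign | voices=[75 65 72]
Op 6: note_on(78): all voices busy, STEAL voice 2 (pitch 72, oldest) -> assign | voices=[75 65 78]
Op 7: note_on(79): all voices busy, STEAL voice 0 (pitch 75, oldest) -> assign | voices=[79 65 78]

Answer: 2 0 1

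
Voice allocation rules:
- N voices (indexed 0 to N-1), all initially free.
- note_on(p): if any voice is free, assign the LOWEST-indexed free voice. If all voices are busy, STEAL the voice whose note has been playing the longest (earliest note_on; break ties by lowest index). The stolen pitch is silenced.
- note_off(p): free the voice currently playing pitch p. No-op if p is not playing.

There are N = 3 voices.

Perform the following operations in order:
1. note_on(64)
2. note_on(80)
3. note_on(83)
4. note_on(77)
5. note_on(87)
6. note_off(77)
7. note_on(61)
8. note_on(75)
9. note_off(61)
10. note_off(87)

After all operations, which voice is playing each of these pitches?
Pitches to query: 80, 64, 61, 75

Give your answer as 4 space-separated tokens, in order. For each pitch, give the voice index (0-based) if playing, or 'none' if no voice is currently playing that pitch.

Answer: none none none 2

Derivation:
Op 1: note_on(64): voice 0 is free -> assigned | voices=[64 - -]
Op 2: note_on(80): voice 1 is free -> assigned | voices=[64 80 -]
Op 3: note_on(83): voice 2 is free -> assigned | voices=[64 80 83]
Op 4: note_on(77): all voices busy, STEAL voice 0 (pitch 64, oldest) -> assign | voices=[77 80 83]
Op 5: note_on(87): all voices busy, STEAL voice 1 (pitch 80, oldest) -> assign | voices=[77 87 83]
Op 6: note_off(77): free voice 0 | voices=[- 87 83]
Op 7: note_on(61): voice 0 is free -> assigned | voices=[61 87 83]
Op 8: note_on(75): all voices busy, STEAL voice 2 (pitch 83, oldest) -> assign | voices=[61 87 75]
Op 9: note_off(61): free voice 0 | voices=[- 87 75]
Op 10: note_off(87): free voice 1 | voices=[- - 75]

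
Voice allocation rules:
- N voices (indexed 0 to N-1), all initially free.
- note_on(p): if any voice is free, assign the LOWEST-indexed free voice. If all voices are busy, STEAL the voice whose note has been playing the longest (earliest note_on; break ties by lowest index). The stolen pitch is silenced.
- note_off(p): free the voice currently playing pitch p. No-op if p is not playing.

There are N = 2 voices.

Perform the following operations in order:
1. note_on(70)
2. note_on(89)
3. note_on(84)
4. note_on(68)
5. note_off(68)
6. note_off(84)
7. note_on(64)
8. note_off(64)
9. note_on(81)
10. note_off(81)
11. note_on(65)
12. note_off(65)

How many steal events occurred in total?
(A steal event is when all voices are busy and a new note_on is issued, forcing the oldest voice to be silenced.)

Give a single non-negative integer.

Answer: 2

Derivation:
Op 1: note_on(70): voice 0 is free -> assigned | voices=[70 -]
Op 2: note_on(89): voice 1 is free -> assigned | voices=[70 89]
Op 3: note_on(84): all voices busy, STEAL voice 0 (pitch 70, oldest) -> assign | voices=[84 89]
Op 4: note_on(68): all voices busy, STEAL voice 1 (pitch 89, oldest) -> assign | voices=[84 68]
Op 5: note_off(68): free voice 1 | voices=[84 -]
Op 6: note_off(84): free voice 0 | voices=[- -]
Op 7: note_on(64): voice 0 is free -> assigned | voices=[64 -]
Op 8: note_off(64): free voice 0 | voices=[- -]
Op 9: note_on(81): voice 0 is free -> assigned | voices=[81 -]
Op 10: note_off(81): free voice 0 | voices=[- -]
Op 11: note_on(65): voice 0 is free -> assigned | voices=[65 -]
Op 12: note_off(65): free voice 0 | voices=[- -]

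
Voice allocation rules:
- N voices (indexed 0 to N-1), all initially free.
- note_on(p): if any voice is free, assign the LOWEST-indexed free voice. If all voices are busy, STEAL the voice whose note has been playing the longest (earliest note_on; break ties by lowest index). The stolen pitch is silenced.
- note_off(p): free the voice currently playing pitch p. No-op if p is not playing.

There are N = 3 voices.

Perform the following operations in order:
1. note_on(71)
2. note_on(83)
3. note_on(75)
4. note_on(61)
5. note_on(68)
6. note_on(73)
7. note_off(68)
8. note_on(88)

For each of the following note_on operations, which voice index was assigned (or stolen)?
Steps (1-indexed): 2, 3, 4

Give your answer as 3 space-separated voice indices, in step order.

Answer: 1 2 0

Derivation:
Op 1: note_on(71): voice 0 is free -> assigned | voices=[71 - -]
Op 2: note_on(83): voice 1 is free -> assigned | voices=[71 83 -]
Op 3: note_on(75): voice 2 is free -> assigned | voices=[71 83 75]
Op 4: note_on(61): all voices busy, STEAL voice 0 (pitch 71, oldest) -> assign | voices=[61 83 75]
Op 5: note_on(68): all voices busy, STEAL voice 1 (pitch 83, oldest) -> assign | voices=[61 68 75]
Op 6: note_on(73): all voices busy, STEAL voice 2 (pitch 75, oldest) -> assign | voices=[61 68 73]
Op 7: note_off(68): free voice 1 | voices=[61 - 73]
Op 8: note_on(88): voice 1 is free -> assigned | voices=[61 88 73]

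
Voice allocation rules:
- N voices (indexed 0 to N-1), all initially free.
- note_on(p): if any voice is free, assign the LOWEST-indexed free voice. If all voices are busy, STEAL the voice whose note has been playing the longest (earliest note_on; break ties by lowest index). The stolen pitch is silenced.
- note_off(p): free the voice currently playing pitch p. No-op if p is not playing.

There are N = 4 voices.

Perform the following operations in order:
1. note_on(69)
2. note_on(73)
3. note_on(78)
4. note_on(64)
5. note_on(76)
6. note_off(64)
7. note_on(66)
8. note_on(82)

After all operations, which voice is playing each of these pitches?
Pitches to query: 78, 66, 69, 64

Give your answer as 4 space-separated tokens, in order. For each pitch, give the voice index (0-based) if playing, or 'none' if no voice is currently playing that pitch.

Answer: 2 3 none none

Derivation:
Op 1: note_on(69): voice 0 is free -> assigned | voices=[69 - - -]
Op 2: note_on(73): voice 1 is free -> assigned | voices=[69 73 - -]
Op 3: note_on(78): voice 2 is free -> assigned | voices=[69 73 78 -]
Op 4: note_on(64): voice 3 is free -> assigned | voices=[69 73 78 64]
Op 5: note_on(76): all voices busy, STEAL voice 0 (pitch 69, oldest) -> assign | voices=[76 73 78 64]
Op 6: note_off(64): free voice 3 | voices=[76 73 78 -]
Op 7: note_on(66): voice 3 is free -> assigned | voices=[76 73 78 66]
Op 8: note_on(82): all voices busy, STEAL voice 1 (pitch 73, oldest) -> assign | voices=[76 82 78 66]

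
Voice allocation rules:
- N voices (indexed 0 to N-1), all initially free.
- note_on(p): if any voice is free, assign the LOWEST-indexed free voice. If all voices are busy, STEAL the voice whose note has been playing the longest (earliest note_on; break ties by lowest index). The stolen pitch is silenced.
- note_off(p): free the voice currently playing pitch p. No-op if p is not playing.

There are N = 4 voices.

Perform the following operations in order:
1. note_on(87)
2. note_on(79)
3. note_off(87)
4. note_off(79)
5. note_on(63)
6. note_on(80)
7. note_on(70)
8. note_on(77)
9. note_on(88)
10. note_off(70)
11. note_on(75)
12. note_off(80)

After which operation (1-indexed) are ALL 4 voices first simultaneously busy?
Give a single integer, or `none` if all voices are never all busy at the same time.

Op 1: note_on(87): voice 0 is free -> assigned | voices=[87 - - -]
Op 2: note_on(79): voice 1 is free -> assigned | voices=[87 79 - -]
Op 3: note_off(87): free voice 0 | voices=[- 79 - -]
Op 4: note_off(79): free voice 1 | voices=[- - - -]
Op 5: note_on(63): voice 0 is free -> assigned | voices=[63 - - -]
Op 6: note_on(80): voice 1 is free -> assigned | voices=[63 80 - -]
Op 7: note_on(70): voice 2 is free -> assigned | voices=[63 80 70 -]
Op 8: note_on(77): voice 3 is free -> assigned | voices=[63 80 70 77]
Op 9: note_on(88): all voices busy, STEAL voice 0 (pitch 63, oldest) -> assign | voices=[88 80 70 77]
Op 10: note_off(70): free voice 2 | voices=[88 80 - 77]
Op 11: note_on(75): voice 2 is free -> assigned | voices=[88 80 75 77]
Op 12: note_off(80): free voice 1 | voices=[88 - 75 77]

Answer: 8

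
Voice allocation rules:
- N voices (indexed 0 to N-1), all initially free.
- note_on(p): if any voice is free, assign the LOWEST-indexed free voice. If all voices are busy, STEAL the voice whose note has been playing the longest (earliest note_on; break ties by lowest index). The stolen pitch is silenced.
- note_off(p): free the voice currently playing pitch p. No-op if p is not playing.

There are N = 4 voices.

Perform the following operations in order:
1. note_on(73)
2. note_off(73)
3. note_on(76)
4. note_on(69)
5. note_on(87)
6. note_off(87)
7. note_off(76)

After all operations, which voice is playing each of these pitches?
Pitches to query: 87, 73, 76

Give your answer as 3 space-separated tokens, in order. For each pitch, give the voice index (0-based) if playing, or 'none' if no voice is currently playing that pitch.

Answer: none none none

Derivation:
Op 1: note_on(73): voice 0 is free -> assigned | voices=[73 - - -]
Op 2: note_off(73): free voice 0 | voices=[- - - -]
Op 3: note_on(76): voice 0 is free -> assigned | voices=[76 - - -]
Op 4: note_on(69): voice 1 is free -> assigned | voices=[76 69 - -]
Op 5: note_on(87): voice 2 is free -> assigned | voices=[76 69 87 -]
Op 6: note_off(87): free voice 2 | voices=[76 69 - -]
Op 7: note_off(76): free voice 0 | voices=[- 69 - -]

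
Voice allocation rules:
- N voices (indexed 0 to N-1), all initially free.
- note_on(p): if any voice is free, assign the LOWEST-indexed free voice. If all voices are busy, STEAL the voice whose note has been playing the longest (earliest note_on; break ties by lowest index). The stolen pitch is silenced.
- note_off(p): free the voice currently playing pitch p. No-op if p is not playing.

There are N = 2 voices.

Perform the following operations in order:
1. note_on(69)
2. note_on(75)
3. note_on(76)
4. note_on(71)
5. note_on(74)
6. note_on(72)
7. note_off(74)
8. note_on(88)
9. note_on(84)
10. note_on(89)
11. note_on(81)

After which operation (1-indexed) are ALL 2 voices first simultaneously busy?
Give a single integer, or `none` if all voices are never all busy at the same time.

Answer: 2

Derivation:
Op 1: note_on(69): voice 0 is free -> assigned | voices=[69 -]
Op 2: note_on(75): voice 1 is free -> assigned | voices=[69 75]
Op 3: note_on(76): all voices busy, STEAL voice 0 (pitch 69, oldest) -> assign | voices=[76 75]
Op 4: note_on(71): all voices busy, STEAL voice 1 (pitch 75, oldest) -> assign | voices=[76 71]
Op 5: note_on(74): all voices busy, STEAL voice 0 (pitch 76, oldest) -> assign | voices=[74 71]
Op 6: note_on(72): all voices busy, STEAL voice 1 (pitch 71, oldest) -> assign | voices=[74 72]
Op 7: note_off(74): free voice 0 | voices=[- 72]
Op 8: note_on(88): voice 0 is free -> assigned | voices=[88 72]
Op 9: note_on(84): all voices busy, STEAL voice 1 (pitch 72, oldest) -> assign | voices=[88 84]
Op 10: note_on(89): all voices busy, STEAL voice 0 (pitch 88, oldest) -> assign | voices=[89 84]
Op 11: note_on(81): all voices busy, STEAL voice 1 (pitch 84, oldest) -> assign | voices=[89 81]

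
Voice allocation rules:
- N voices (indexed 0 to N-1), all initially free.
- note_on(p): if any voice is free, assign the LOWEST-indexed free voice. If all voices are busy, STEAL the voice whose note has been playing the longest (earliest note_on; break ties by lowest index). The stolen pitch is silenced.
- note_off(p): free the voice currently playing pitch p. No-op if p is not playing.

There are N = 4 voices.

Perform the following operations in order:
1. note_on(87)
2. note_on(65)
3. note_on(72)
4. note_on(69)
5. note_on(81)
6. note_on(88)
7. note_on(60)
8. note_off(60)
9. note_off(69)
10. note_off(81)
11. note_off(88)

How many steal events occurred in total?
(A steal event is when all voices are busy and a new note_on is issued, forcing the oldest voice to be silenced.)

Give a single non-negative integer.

Answer: 3

Derivation:
Op 1: note_on(87): voice 0 is free -> assigned | voices=[87 - - -]
Op 2: note_on(65): voice 1 is free -> assigned | voices=[87 65 - -]
Op 3: note_on(72): voice 2 is free -> assigned | voices=[87 65 72 -]
Op 4: note_on(69): voice 3 is free -> assigned | voices=[87 65 72 69]
Op 5: note_on(81): all voices busy, STEAL voice 0 (pitch 87, oldest) -> assign | voices=[81 65 72 69]
Op 6: note_on(88): all voices busy, STEAL voice 1 (pitch 65, oldest) -> assign | voices=[81 88 72 69]
Op 7: note_on(60): all voices busy, STEAL voice 2 (pitch 72, oldest) -> assign | voices=[81 88 60 69]
Op 8: note_off(60): free voice 2 | voices=[81 88 - 69]
Op 9: note_off(69): free voice 3 | voices=[81 88 - -]
Op 10: note_off(81): free voice 0 | voices=[- 88 - -]
Op 11: note_off(88): free voice 1 | voices=[- - - -]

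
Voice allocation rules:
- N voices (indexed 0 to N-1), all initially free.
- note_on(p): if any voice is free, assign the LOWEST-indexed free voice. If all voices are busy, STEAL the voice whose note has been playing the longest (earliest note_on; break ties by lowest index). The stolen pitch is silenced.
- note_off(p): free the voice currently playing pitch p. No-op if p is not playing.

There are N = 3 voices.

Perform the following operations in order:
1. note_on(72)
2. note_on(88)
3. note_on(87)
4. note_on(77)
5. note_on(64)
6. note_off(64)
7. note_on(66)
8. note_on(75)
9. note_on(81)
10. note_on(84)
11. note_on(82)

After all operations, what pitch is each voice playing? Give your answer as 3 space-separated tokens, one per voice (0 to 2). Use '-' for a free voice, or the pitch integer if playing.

Op 1: note_on(72): voice 0 is free -> assigned | voices=[72 - -]
Op 2: note_on(88): voice 1 is free -> assigned | voices=[72 88 -]
Op 3: note_on(87): voice 2 is free -> assigned | voices=[72 88 87]
Op 4: note_on(77): all voices busy, STEAL voice 0 (pitch 72, oldest) -> assign | voices=[77 88 87]
Op 5: note_on(64): all voices busy, STEAL voice 1 (pitch 88, oldest) -> assign | voices=[77 64 87]
Op 6: note_off(64): free voice 1 | voices=[77 - 87]
Op 7: note_on(66): voice 1 is free -> assigned | voices=[77 66 87]
Op 8: note_on(75): all voices busy, STEAL voice 2 (pitch 87, oldest) -> assign | voices=[77 66 75]
Op 9: note_on(81): all voices busy, STEAL voice 0 (pitch 77, oldest) -> assign | voices=[81 66 75]
Op 10: note_on(84): all voices busy, STEAL voice 1 (pitch 66, oldest) -> assign | voices=[81 84 75]
Op 11: note_on(82): all voices busy, STEAL voice 2 (pitch 75, oldest) -> assign | voices=[81 84 82]

Answer: 81 84 82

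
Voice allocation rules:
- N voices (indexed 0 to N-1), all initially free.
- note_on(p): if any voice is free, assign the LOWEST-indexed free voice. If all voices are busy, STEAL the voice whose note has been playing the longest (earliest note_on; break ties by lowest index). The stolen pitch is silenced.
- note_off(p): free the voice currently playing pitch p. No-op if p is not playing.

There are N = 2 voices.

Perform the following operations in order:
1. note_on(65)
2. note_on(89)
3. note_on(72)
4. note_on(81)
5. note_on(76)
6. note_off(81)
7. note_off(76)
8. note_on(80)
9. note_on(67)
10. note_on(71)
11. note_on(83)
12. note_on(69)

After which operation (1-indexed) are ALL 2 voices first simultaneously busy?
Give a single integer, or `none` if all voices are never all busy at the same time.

Op 1: note_on(65): voice 0 is free -> assigned | voices=[65 -]
Op 2: note_on(89): voice 1 is free -> assigned | voices=[65 89]
Op 3: note_on(72): all voices busy, STEAL voice 0 (pitch 65, oldest) -> assign | voices=[72 89]
Op 4: note_on(81): all voices busy, STEAL voice 1 (pitch 89, oldest) -> assign | voices=[72 81]
Op 5: note_on(76): all voices busy, STEAL voice 0 (pitch 72, oldest) -> assign | voices=[76 81]
Op 6: note_off(81): free voice 1 | voices=[76 -]
Op 7: note_off(76): free voice 0 | voices=[- -]
Op 8: note_on(80): voice 0 is free -> assigned | voices=[80 -]
Op 9: note_on(67): voice 1 is free -> assigned | voices=[80 67]
Op 10: note_on(71): all voices busy, STEAL voice 0 (pitch 80, oldest) -> assign | voices=[71 67]
Op 11: note_on(83): all voices busy, STEAL voice 1 (pitch 67, oldest) -> assign | voices=[71 83]
Op 12: note_on(69): all voices busy, STEAL voice 0 (pitch 71, oldest) -> assign | voices=[69 83]

Answer: 2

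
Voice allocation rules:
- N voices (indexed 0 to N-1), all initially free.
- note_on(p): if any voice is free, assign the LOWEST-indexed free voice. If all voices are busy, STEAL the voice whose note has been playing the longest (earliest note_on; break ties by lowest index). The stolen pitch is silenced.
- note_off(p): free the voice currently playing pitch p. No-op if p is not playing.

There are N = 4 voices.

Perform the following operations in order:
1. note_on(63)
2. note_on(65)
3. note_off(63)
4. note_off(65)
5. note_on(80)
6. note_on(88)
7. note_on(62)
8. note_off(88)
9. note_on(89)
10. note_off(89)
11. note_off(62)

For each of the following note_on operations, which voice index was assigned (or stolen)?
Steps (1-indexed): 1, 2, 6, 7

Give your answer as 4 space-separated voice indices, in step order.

Answer: 0 1 1 2

Derivation:
Op 1: note_on(63): voice 0 is free -> assigned | voices=[63 - - -]
Op 2: note_on(65): voice 1 is free -> assigned | voices=[63 65 - -]
Op 3: note_off(63): free voice 0 | voices=[- 65 - -]
Op 4: note_off(65): free voice 1 | voices=[- - - -]
Op 5: note_on(80): voice 0 is free -> assigned | voices=[80 - - -]
Op 6: note_on(88): voice 1 is free -> assigned | voices=[80 88 - -]
Op 7: note_on(62): voice 2 is free -> assigned | voices=[80 88 62 -]
Op 8: note_off(88): free voice 1 | voices=[80 - 62 -]
Op 9: note_on(89): voice 1 is free -> assigned | voices=[80 89 62 -]
Op 10: note_off(89): free voice 1 | voices=[80 - 62 -]
Op 11: note_off(62): free voice 2 | voices=[80 - - -]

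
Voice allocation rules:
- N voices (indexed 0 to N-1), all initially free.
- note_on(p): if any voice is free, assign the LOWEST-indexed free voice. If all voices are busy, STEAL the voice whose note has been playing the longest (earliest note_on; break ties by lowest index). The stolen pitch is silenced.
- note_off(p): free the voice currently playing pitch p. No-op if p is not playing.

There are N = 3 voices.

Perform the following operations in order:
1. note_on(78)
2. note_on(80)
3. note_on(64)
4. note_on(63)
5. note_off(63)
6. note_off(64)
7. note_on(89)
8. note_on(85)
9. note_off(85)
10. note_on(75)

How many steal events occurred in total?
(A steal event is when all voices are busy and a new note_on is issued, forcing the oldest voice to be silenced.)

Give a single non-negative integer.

Op 1: note_on(78): voice 0 is free -> assigned | voices=[78 - -]
Op 2: note_on(80): voice 1 is free -> assigned | voices=[78 80 -]
Op 3: note_on(64): voice 2 is free -> assigned | voices=[78 80 64]
Op 4: note_on(63): all voices busy, STEAL voice 0 (pitch 78, oldest) -> assign | voices=[63 80 64]
Op 5: note_off(63): free voice 0 | voices=[- 80 64]
Op 6: note_off(64): free voice 2 | voices=[- 80 -]
Op 7: note_on(89): voice 0 is free -> assigned | voices=[89 80 -]
Op 8: note_on(85): voice 2 is free -> assigned | voices=[89 80 85]
Op 9: note_off(85): free voice 2 | voices=[89 80 -]
Op 10: note_on(75): voice 2 is free -> assigned | voices=[89 80 75]

Answer: 1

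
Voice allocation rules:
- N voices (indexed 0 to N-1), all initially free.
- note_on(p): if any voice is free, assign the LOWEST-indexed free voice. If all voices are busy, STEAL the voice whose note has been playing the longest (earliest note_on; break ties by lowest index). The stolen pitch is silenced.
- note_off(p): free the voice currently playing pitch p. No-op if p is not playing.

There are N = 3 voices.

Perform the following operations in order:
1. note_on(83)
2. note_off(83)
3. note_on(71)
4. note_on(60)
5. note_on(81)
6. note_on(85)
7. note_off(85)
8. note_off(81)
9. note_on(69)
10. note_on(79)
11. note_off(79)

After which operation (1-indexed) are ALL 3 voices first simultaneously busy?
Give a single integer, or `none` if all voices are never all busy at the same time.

Op 1: note_on(83): voice 0 is free -> assigned | voices=[83 - -]
Op 2: note_off(83): free voice 0 | voices=[- - -]
Op 3: note_on(71): voice 0 is free -> assigned | voices=[71 - -]
Op 4: note_on(60): voice 1 is free -> assigned | voices=[71 60 -]
Op 5: note_on(81): voice 2 is free -> assigned | voices=[71 60 81]
Op 6: note_on(85): all voices busy, STEAL voice 0 (pitch 71, oldest) -> assign | voices=[85 60 81]
Op 7: note_off(85): free voice 0 | voices=[- 60 81]
Op 8: note_off(81): free voice 2 | voices=[- 60 -]
Op 9: note_on(69): voice 0 is free -> assigned | voices=[69 60 -]
Op 10: note_on(79): voice 2 is free -> assigned | voices=[69 60 79]
Op 11: note_off(79): free voice 2 | voices=[69 60 -]

Answer: 5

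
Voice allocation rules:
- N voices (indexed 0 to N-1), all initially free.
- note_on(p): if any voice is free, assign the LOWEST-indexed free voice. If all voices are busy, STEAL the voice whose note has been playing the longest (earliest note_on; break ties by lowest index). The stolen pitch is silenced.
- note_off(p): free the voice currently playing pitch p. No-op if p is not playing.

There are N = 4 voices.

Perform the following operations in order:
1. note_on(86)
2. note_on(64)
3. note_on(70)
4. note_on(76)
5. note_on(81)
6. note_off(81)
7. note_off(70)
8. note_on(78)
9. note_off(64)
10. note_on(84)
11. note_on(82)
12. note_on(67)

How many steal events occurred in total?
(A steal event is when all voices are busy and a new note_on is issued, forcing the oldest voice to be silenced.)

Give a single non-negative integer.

Answer: 2

Derivation:
Op 1: note_on(86): voice 0 is free -> assigned | voices=[86 - - -]
Op 2: note_on(64): voice 1 is free -> assigned | voices=[86 64 - -]
Op 3: note_on(70): voice 2 is free -> assigned | voices=[86 64 70 -]
Op 4: note_on(76): voice 3 is free -> assigned | voices=[86 64 70 76]
Op 5: note_on(81): all voices busy, STEAL voice 0 (pitch 86, oldest) -> assign | voices=[81 64 70 76]
Op 6: note_off(81): free voice 0 | voices=[- 64 70 76]
Op 7: note_off(70): free voice 2 | voices=[- 64 - 76]
Op 8: note_on(78): voice 0 is free -> assigned | voices=[78 64 - 76]
Op 9: note_off(64): free voice 1 | voices=[78 - - 76]
Op 10: note_on(84): voice 1 is free -> assigned | voices=[78 84 - 76]
Op 11: note_on(82): voice 2 is free -> assigned | voices=[78 84 82 76]
Op 12: note_on(67): all voices busy, STEAL voice 3 (pitch 76, oldest) -> assign | voices=[78 84 82 67]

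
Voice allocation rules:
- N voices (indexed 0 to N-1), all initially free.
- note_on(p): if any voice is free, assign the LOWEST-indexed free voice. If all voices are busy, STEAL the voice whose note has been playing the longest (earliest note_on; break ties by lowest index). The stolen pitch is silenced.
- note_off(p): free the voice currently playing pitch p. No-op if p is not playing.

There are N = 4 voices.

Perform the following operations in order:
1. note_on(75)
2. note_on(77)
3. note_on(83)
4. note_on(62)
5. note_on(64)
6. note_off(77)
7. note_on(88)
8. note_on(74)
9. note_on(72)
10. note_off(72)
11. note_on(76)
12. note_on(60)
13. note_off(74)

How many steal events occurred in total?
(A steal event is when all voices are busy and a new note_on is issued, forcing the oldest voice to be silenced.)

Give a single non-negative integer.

Op 1: note_on(75): voice 0 is free -> assigned | voices=[75 - - -]
Op 2: note_on(77): voice 1 is free -> assigned | voices=[75 77 - -]
Op 3: note_on(83): voice 2 is free -> assigned | voices=[75 77 83 -]
Op 4: note_on(62): voice 3 is free -> assigned | voices=[75 77 83 62]
Op 5: note_on(64): all voices busy, STEAL voice 0 (pitch 75, oldest) -> assign | voices=[64 77 83 62]
Op 6: note_off(77): free voice 1 | voices=[64 - 83 62]
Op 7: note_on(88): voice 1 is free -> assigned | voices=[64 88 83 62]
Op 8: note_on(74): all voices busy, STEAL voice 2 (pitch 83, oldest) -> assign | voices=[64 88 74 62]
Op 9: note_on(72): all voices busy, STEAL voice 3 (pitch 62, oldest) -> assign | voices=[64 88 74 72]
Op 10: note_off(72): free voice 3 | voices=[64 88 74 -]
Op 11: note_on(76): voice 3 is free -> assigned | voices=[64 88 74 76]
Op 12: note_on(60): all voices busy, STEAL voice 0 (pitch 64, oldest) -> assign | voices=[60 88 74 76]
Op 13: note_off(74): free voice 2 | voices=[60 88 - 76]

Answer: 4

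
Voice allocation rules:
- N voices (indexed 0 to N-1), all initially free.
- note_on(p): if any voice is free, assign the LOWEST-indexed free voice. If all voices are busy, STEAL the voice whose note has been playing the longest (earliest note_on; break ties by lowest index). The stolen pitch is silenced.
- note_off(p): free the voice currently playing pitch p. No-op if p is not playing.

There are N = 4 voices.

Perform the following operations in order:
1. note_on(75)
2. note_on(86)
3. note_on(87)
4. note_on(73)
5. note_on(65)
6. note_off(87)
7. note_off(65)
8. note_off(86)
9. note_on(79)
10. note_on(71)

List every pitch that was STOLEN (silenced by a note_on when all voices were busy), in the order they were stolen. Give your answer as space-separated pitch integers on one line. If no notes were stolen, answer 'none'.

Answer: 75

Derivation:
Op 1: note_on(75): voice 0 is free -> assigned | voices=[75 - - -]
Op 2: note_on(86): voice 1 is free -> assigned | voices=[75 86 - -]
Op 3: note_on(87): voice 2 is free -> assigned | voices=[75 86 87 -]
Op 4: note_on(73): voice 3 is free -> assigned | voices=[75 86 87 73]
Op 5: note_on(65): all voices busy, STEAL voice 0 (pitch 75, oldest) -> assign | voices=[65 86 87 73]
Op 6: note_off(87): free voice 2 | voices=[65 86 - 73]
Op 7: note_off(65): free voice 0 | voices=[- 86 - 73]
Op 8: note_off(86): free voice 1 | voices=[- - - 73]
Op 9: note_on(79): voice 0 is free -> assigned | voices=[79 - - 73]
Op 10: note_on(71): voice 1 is free -> assigned | voices=[79 71 - 73]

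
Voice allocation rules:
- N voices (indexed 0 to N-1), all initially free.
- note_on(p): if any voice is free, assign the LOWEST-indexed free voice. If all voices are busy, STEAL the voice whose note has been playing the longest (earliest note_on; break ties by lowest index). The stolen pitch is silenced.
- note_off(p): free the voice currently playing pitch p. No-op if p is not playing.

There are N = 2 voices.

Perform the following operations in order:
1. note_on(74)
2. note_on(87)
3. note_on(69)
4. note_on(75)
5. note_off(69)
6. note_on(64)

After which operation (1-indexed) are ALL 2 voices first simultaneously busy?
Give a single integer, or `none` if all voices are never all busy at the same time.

Answer: 2

Derivation:
Op 1: note_on(74): voice 0 is free -> assigned | voices=[74 -]
Op 2: note_on(87): voice 1 is free -> assigned | voices=[74 87]
Op 3: note_on(69): all voices busy, STEAL voice 0 (pitch 74, oldest) -> assign | voices=[69 87]
Op 4: note_on(75): all voices busy, STEAL voice 1 (pitch 87, oldest) -> assign | voices=[69 75]
Op 5: note_off(69): free voice 0 | voices=[- 75]
Op 6: note_on(64): voice 0 is free -> assigned | voices=[64 75]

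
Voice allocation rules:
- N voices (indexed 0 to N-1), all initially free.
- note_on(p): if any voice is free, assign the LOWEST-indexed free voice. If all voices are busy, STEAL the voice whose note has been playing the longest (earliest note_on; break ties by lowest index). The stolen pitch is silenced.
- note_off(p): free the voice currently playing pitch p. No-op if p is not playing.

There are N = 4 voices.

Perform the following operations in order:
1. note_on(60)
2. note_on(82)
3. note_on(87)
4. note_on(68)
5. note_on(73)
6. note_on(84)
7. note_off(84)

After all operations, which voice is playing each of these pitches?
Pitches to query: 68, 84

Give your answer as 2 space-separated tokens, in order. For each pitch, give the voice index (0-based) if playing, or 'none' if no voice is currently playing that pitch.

Answer: 3 none

Derivation:
Op 1: note_on(60): voice 0 is free -> assigned | voices=[60 - - -]
Op 2: note_on(82): voice 1 is free -> assigned | voices=[60 82 - -]
Op 3: note_on(87): voice 2 is free -> assigned | voices=[60 82 87 -]
Op 4: note_on(68): voice 3 is free -> assigned | voices=[60 82 87 68]
Op 5: note_on(73): all voices busy, STEAL voice 0 (pitch 60, oldest) -> assign | voices=[73 82 87 68]
Op 6: note_on(84): all voices busy, STEAL voice 1 (pitch 82, oldest) -> assign | voices=[73 84 87 68]
Op 7: note_off(84): free voice 1 | voices=[73 - 87 68]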